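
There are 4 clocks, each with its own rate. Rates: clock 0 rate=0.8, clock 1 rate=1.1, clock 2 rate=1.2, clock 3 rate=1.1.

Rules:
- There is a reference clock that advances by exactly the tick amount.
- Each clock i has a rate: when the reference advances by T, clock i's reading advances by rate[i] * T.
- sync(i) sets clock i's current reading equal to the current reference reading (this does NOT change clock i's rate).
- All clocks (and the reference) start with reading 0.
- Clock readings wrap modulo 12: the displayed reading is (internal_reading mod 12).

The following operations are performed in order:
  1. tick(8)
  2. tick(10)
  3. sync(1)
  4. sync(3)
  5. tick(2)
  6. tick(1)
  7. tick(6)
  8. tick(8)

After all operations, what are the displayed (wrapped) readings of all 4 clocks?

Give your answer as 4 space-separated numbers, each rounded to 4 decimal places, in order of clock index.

Answer: 4.0000 0.7000 6.0000 0.7000

Derivation:
After op 1 tick(8): ref=8.0000 raw=[6.4000 8.8000 9.6000 8.8000]
After op 2 tick(10): ref=18.0000 raw=[14.4000 19.8000 21.6000 19.8000]
After op 3 sync(1): ref=18.0000 raw=[14.4000 18.0000 21.6000 19.8000]
After op 4 sync(3): ref=18.0000 raw=[14.4000 18.0000 21.6000 18.0000]
After op 5 tick(2): ref=20.0000 raw=[16.0000 20.2000 24.0000 20.2000]
After op 6 tick(1): ref=21.0000 raw=[16.8000 21.3000 25.2000 21.3000]
After op 7 tick(6): ref=27.0000 raw=[21.6000 27.9000 32.4000 27.9000]
After op 8 tick(8): ref=35.0000 raw=[28.0000 36.7000 42.0000 36.7000]
Wrap final raw readings (mod 12): 28.0000 mod 12 = 4.0000; 36.7000 mod 12 = 0.7000; 42.0000 mod 12 = 6.0000; 36.7000 mod 12 = 0.7000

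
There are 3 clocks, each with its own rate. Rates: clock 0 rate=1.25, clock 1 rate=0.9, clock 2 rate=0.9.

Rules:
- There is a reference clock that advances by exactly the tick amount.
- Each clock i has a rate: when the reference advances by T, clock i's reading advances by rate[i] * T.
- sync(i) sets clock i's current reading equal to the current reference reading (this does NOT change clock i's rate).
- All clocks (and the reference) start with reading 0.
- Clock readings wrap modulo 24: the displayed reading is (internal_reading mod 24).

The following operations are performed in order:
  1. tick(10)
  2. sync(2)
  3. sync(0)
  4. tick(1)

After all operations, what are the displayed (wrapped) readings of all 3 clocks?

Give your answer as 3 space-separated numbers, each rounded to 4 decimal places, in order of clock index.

Answer: 11.2500 9.9000 10.9000

Derivation:
After op 1 tick(10): ref=10.0000 raw=[12.5000 9.0000 9.0000]
After op 2 sync(2): ref=10.0000 raw=[12.5000 9.0000 10.0000]
After op 3 sync(0): ref=10.0000 raw=[10.0000 9.0000 10.0000]
After op 4 tick(1): ref=11.0000 raw=[11.2500 9.9000 10.9000]
Wrap final raw readings (mod 24): 11.2500 mod 24 = 11.2500; 9.9000 mod 24 = 9.9000; 10.9000 mod 24 = 10.9000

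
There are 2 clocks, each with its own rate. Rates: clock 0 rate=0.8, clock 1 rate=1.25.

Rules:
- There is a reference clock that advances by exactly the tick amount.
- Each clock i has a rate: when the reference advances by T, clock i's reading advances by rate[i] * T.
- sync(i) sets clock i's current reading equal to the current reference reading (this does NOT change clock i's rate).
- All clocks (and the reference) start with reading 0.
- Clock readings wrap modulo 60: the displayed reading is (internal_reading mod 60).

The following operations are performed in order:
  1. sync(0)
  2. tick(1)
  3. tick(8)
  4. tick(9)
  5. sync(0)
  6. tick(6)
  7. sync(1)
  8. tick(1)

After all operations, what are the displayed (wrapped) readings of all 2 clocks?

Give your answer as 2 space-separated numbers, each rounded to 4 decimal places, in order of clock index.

After op 1 sync(0): ref=0.0000 raw=[0.0000 0.0000]
After op 2 tick(1): ref=1.0000 raw=[0.8000 1.2500]
After op 3 tick(8): ref=9.0000 raw=[7.2000 11.2500]
After op 4 tick(9): ref=18.0000 raw=[14.4000 22.5000]
After op 5 sync(0): ref=18.0000 raw=[18.0000 22.5000]
After op 6 tick(6): ref=24.0000 raw=[22.8000 30.0000]
After op 7 sync(1): ref=24.0000 raw=[22.8000 24.0000]
After op 8 tick(1): ref=25.0000 raw=[23.6000 25.2500]
Wrap final raw readings (mod 60): 23.6000 mod 60 = 23.6000; 25.2500 mod 60 = 25.2500

Answer: 23.6000 25.2500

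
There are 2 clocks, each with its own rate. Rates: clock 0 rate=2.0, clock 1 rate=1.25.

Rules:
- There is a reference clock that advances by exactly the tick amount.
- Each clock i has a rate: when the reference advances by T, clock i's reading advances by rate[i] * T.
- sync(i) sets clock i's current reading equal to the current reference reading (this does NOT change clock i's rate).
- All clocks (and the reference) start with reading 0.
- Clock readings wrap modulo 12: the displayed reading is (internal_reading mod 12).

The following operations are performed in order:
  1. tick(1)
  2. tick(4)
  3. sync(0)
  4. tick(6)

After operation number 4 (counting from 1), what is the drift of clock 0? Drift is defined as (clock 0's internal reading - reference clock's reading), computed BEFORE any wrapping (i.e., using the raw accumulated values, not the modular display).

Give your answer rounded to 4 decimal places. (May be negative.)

Answer: 6.0000

Derivation:
After op 1 tick(1): ref=1.0000 raw=[2.0000 1.2500]
After op 2 tick(4): ref=5.0000 raw=[10.0000 6.2500]
After op 3 sync(0): ref=5.0000 raw=[5.0000 6.2500]
After op 4 tick(6): ref=11.0000 raw=[17.0000 13.7500]
Drift of clock 0 after op 4: 17.0000 - 11.0000 = 6.0000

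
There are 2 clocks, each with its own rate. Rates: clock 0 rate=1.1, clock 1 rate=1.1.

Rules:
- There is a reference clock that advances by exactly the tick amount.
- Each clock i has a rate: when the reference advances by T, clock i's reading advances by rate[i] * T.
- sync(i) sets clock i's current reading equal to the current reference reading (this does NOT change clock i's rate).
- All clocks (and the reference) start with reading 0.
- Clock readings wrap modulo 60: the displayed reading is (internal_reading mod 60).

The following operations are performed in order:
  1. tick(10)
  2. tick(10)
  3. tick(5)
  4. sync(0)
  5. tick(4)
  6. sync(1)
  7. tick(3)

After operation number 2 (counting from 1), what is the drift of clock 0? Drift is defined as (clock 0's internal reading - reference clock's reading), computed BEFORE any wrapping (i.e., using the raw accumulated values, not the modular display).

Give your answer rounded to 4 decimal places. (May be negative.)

After op 1 tick(10): ref=10.0000 raw=[11.0000 11.0000]
After op 2 tick(10): ref=20.0000 raw=[22.0000 22.0000]
Drift of clock 0 after op 2: 22.0000 - 20.0000 = 2.0000

Answer: 2.0000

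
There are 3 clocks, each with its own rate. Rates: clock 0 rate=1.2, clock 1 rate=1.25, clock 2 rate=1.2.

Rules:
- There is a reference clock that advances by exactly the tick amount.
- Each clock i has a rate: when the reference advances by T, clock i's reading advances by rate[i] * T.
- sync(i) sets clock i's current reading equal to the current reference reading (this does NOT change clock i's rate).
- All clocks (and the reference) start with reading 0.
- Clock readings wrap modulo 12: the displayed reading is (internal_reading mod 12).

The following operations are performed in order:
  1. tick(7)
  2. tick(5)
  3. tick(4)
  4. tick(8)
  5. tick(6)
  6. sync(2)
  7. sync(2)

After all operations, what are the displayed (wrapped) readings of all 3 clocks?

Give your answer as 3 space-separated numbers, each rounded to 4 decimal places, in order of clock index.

After op 1 tick(7): ref=7.0000 raw=[8.4000 8.7500 8.4000]
After op 2 tick(5): ref=12.0000 raw=[14.4000 15.0000 14.4000]
After op 3 tick(4): ref=16.0000 raw=[19.2000 20.0000 19.2000]
After op 4 tick(8): ref=24.0000 raw=[28.8000 30.0000 28.8000]
After op 5 tick(6): ref=30.0000 raw=[36.0000 37.5000 36.0000]
After op 6 sync(2): ref=30.0000 raw=[36.0000 37.5000 30.0000]
After op 7 sync(2): ref=30.0000 raw=[36.0000 37.5000 30.0000]
Wrap final raw readings (mod 12): 36.0000 mod 12 = 0.0000; 37.5000 mod 12 = 1.5000; 30.0000 mod 12 = 6.0000

Answer: 0.0000 1.5000 6.0000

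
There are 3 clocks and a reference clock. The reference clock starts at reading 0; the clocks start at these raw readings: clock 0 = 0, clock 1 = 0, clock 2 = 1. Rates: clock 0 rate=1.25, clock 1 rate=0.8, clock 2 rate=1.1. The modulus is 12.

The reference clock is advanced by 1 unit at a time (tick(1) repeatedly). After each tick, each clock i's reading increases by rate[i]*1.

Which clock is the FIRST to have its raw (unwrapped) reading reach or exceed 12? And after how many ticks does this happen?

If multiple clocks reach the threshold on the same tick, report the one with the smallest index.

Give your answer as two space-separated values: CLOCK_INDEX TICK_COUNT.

Answer: 0 10

Derivation:
clock 0: start=0, rate=1.25, needs 12-0 = 12; ticks = ceil(12/1.25) = ceil(9.6000) = 10; reading at tick 10 = 0 + 1.25*10 = 12.5000
clock 1: start=0, rate=0.8, needs 12-0 = 12; ticks = ceil(12/0.8) = ceil(15.0000) = 15; reading at tick 15 = 0 + 0.8*15 = 12.0000
clock 2: start=1, rate=1.1, needs 12-1 = 11; ticks = ceil(11/1.1) = ceil(10.0000) = 10; reading at tick 10 = 1 + 1.1*10 = 12.0000
Minimum tick count = 10; winners = [0, 2]; smallest index = 0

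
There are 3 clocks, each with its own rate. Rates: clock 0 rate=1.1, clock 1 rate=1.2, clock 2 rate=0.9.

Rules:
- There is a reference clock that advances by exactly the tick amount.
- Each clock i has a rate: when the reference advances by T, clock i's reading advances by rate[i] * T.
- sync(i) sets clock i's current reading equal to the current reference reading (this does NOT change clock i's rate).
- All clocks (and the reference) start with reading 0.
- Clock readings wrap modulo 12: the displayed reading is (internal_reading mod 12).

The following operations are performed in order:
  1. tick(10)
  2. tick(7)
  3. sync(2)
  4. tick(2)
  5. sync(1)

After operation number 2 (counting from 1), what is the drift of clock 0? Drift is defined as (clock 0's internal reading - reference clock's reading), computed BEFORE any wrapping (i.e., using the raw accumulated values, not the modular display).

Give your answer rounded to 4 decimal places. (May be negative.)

Answer: 1.7000

Derivation:
After op 1 tick(10): ref=10.0000 raw=[11.0000 12.0000 9.0000]
After op 2 tick(7): ref=17.0000 raw=[18.7000 20.4000 15.3000]
Drift of clock 0 after op 2: 18.7000 - 17.0000 = 1.7000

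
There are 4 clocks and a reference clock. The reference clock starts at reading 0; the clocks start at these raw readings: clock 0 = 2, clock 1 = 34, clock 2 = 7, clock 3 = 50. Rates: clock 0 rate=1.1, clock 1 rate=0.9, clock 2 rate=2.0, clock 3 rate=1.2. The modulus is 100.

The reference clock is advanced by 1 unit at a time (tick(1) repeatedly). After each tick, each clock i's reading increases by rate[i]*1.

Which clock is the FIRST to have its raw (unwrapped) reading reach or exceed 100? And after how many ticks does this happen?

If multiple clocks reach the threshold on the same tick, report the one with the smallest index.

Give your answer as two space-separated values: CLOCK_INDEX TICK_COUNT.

clock 0: start=2, rate=1.1, needs 100-2 = 98; ticks = ceil(98/1.1) = ceil(89.0909) = 90; reading at tick 90 = 2 + 1.1*90 = 101.0000
clock 1: start=34, rate=0.9, needs 100-34 = 66; ticks = ceil(66/0.9) = ceil(73.3333) = 74; reading at tick 74 = 34 + 0.9*74 = 100.6000
clock 2: start=7, rate=2.0, needs 100-7 = 93; ticks = ceil(93/2.0) = ceil(46.5000) = 47; reading at tick 47 = 7 + 2.0*47 = 101.0000
clock 3: start=50, rate=1.2, needs 100-50 = 50; ticks = ceil(50/1.2) = ceil(41.6667) = 42; reading at tick 42 = 50 + 1.2*42 = 100.4000
Minimum tick count = 42; winners = [3]; smallest index = 3

Answer: 3 42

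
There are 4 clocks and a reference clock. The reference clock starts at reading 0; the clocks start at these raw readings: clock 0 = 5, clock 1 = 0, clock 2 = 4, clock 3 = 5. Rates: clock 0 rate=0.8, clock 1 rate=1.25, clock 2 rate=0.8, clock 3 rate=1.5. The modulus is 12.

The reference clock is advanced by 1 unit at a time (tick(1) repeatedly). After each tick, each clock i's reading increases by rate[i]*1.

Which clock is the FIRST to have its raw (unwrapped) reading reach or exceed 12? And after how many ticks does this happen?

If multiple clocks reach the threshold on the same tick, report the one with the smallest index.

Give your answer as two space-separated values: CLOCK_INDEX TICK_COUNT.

Answer: 3 5

Derivation:
clock 0: start=5, rate=0.8, needs 12-5 = 7; ticks = ceil(7/0.8) = ceil(8.7500) = 9; reading at tick 9 = 5 + 0.8*9 = 12.2000
clock 1: start=0, rate=1.25, needs 12-0 = 12; ticks = ceil(12/1.25) = ceil(9.6000) = 10; reading at tick 10 = 0 + 1.25*10 = 12.5000
clock 2: start=4, rate=0.8, needs 12-4 = 8; ticks = ceil(8/0.8) = ceil(10.0000) = 10; reading at tick 10 = 4 + 0.8*10 = 12.0000
clock 3: start=5, rate=1.5, needs 12-5 = 7; ticks = ceil(7/1.5) = ceil(4.6667) = 5; reading at tick 5 = 5 + 1.5*5 = 12.5000
Minimum tick count = 5; winners = [3]; smallest index = 3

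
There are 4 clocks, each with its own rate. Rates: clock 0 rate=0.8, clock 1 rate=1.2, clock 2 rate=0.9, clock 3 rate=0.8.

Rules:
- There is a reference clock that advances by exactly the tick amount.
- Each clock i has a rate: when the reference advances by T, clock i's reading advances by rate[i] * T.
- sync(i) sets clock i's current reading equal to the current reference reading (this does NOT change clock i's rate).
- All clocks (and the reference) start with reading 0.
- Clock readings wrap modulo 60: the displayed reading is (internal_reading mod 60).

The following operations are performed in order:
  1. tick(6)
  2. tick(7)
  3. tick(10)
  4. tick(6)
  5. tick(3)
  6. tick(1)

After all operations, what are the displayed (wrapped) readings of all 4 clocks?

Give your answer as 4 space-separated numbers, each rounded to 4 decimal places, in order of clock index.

After op 1 tick(6): ref=6.0000 raw=[4.8000 7.2000 5.4000 4.8000]
After op 2 tick(7): ref=13.0000 raw=[10.4000 15.6000 11.7000 10.4000]
After op 3 tick(10): ref=23.0000 raw=[18.4000 27.6000 20.7000 18.4000]
After op 4 tick(6): ref=29.0000 raw=[23.2000 34.8000 26.1000 23.2000]
After op 5 tick(3): ref=32.0000 raw=[25.6000 38.4000 28.8000 25.6000]
After op 6 tick(1): ref=33.0000 raw=[26.4000 39.6000 29.7000 26.4000]
Wrap final raw readings (mod 60): 26.4000 mod 60 = 26.4000; 39.6000 mod 60 = 39.6000; 29.7000 mod 60 = 29.7000; 26.4000 mod 60 = 26.4000

Answer: 26.4000 39.6000 29.7000 26.4000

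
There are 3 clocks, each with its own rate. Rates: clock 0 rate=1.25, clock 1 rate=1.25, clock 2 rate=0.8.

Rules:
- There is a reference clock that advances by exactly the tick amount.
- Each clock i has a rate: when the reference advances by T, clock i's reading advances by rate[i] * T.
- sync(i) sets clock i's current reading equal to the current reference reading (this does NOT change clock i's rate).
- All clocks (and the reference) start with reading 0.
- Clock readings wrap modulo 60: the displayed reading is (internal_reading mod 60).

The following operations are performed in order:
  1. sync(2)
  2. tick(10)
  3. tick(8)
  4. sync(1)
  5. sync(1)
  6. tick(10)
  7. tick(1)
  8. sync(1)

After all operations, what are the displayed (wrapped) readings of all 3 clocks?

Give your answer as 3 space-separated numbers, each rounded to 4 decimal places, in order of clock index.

After op 1 sync(2): ref=0.0000 raw=[0.0000 0.0000 0.0000]
After op 2 tick(10): ref=10.0000 raw=[12.5000 12.5000 8.0000]
After op 3 tick(8): ref=18.0000 raw=[22.5000 22.5000 14.4000]
After op 4 sync(1): ref=18.0000 raw=[22.5000 18.0000 14.4000]
After op 5 sync(1): ref=18.0000 raw=[22.5000 18.0000 14.4000]
After op 6 tick(10): ref=28.0000 raw=[35.0000 30.5000 22.4000]
After op 7 tick(1): ref=29.0000 raw=[36.2500 31.7500 23.2000]
After op 8 sync(1): ref=29.0000 raw=[36.2500 29.0000 23.2000]
Wrap final raw readings (mod 60): 36.2500 mod 60 = 36.2500; 29.0000 mod 60 = 29.0000; 23.2000 mod 60 = 23.2000

Answer: 36.2500 29.0000 23.2000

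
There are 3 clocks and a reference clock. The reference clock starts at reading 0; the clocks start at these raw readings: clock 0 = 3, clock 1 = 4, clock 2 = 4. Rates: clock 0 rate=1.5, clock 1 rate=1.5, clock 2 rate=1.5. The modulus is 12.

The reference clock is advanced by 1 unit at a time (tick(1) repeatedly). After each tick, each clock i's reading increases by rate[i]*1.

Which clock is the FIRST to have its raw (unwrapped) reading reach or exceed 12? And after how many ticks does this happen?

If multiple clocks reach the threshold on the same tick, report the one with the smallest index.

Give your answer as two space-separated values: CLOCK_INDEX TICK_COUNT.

Answer: 0 6

Derivation:
clock 0: start=3, rate=1.5, needs 12-3 = 9; ticks = ceil(9/1.5) = ceil(6.0000) = 6; reading at tick 6 = 3 + 1.5*6 = 12.0000
clock 1: start=4, rate=1.5, needs 12-4 = 8; ticks = ceil(8/1.5) = ceil(5.3333) = 6; reading at tick 6 = 4 + 1.5*6 = 13.0000
clock 2: start=4, rate=1.5, needs 12-4 = 8; ticks = ceil(8/1.5) = ceil(5.3333) = 6; reading at tick 6 = 4 + 1.5*6 = 13.0000
Minimum tick count = 6; winners = [0, 1, 2]; smallest index = 0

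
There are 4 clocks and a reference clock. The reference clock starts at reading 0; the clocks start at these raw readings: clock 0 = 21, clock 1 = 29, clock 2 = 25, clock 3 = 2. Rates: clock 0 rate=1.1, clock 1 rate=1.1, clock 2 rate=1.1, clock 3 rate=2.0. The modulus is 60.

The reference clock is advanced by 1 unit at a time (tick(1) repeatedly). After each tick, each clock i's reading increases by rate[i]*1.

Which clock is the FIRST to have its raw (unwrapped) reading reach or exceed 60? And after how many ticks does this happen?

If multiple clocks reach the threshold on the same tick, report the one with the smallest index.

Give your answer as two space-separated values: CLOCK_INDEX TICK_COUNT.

clock 0: start=21, rate=1.1, needs 60-21 = 39; ticks = ceil(39/1.1) = ceil(35.4545) = 36; reading at tick 36 = 21 + 1.1*36 = 60.6000
clock 1: start=29, rate=1.1, needs 60-29 = 31; ticks = ceil(31/1.1) = ceil(28.1818) = 29; reading at tick 29 = 29 + 1.1*29 = 60.9000
clock 2: start=25, rate=1.1, needs 60-25 = 35; ticks = ceil(35/1.1) = ceil(31.8182) = 32; reading at tick 32 = 25 + 1.1*32 = 60.2000
clock 3: start=2, rate=2.0, needs 60-2 = 58; ticks = ceil(58/2.0) = ceil(29.0000) = 29; reading at tick 29 = 2 + 2.0*29 = 60.0000
Minimum tick count = 29; winners = [1, 3]; smallest index = 1

Answer: 1 29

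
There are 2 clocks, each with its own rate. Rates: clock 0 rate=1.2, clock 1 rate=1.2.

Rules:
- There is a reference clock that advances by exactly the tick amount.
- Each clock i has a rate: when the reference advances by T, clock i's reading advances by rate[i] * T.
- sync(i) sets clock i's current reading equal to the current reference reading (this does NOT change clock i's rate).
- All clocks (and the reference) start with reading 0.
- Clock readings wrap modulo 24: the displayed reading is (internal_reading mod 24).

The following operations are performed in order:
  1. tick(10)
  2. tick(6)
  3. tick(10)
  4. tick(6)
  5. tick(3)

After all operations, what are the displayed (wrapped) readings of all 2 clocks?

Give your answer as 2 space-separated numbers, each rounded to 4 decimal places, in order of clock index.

After op 1 tick(10): ref=10.0000 raw=[12.0000 12.0000]
After op 2 tick(6): ref=16.0000 raw=[19.2000 19.2000]
After op 3 tick(10): ref=26.0000 raw=[31.2000 31.2000]
After op 4 tick(6): ref=32.0000 raw=[38.4000 38.4000]
After op 5 tick(3): ref=35.0000 raw=[42.0000 42.0000]
Wrap final raw readings (mod 24): 42.0000 mod 24 = 18.0000; 42.0000 mod 24 = 18.0000

Answer: 18.0000 18.0000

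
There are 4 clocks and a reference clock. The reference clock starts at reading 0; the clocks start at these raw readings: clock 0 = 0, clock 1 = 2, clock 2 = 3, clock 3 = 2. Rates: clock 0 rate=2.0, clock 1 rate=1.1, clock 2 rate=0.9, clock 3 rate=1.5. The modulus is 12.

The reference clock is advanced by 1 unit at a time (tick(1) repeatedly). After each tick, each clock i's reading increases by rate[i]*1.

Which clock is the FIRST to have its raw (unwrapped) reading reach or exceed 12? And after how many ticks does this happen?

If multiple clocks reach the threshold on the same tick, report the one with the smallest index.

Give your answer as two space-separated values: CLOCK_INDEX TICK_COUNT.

Answer: 0 6

Derivation:
clock 0: start=0, rate=2.0, needs 12-0 = 12; ticks = ceil(12/2.0) = ceil(6.0000) = 6; reading at tick 6 = 0 + 2.0*6 = 12.0000
clock 1: start=2, rate=1.1, needs 12-2 = 10; ticks = ceil(10/1.1) = ceil(9.0909) = 10; reading at tick 10 = 2 + 1.1*10 = 13.0000
clock 2: start=3, rate=0.9, needs 12-3 = 9; ticks = ceil(9/0.9) = ceil(10.0000) = 10; reading at tick 10 = 3 + 0.9*10 = 12.0000
clock 3: start=2, rate=1.5, needs 12-2 = 10; ticks = ceil(10/1.5) = ceil(6.6667) = 7; reading at tick 7 = 2 + 1.5*7 = 12.5000
Minimum tick count = 6; winners = [0]; smallest index = 0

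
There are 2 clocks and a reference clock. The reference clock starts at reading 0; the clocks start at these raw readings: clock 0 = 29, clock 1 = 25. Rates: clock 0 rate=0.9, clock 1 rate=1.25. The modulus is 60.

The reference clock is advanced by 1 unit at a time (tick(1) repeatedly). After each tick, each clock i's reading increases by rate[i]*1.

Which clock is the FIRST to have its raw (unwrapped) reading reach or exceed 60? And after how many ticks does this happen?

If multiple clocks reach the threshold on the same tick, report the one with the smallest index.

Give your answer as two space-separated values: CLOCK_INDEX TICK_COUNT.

Answer: 1 28

Derivation:
clock 0: start=29, rate=0.9, needs 60-29 = 31; ticks = ceil(31/0.9) = ceil(34.4444) = 35; reading at tick 35 = 29 + 0.9*35 = 60.5000
clock 1: start=25, rate=1.25, needs 60-25 = 35; ticks = ceil(35/1.25) = ceil(28.0000) = 28; reading at tick 28 = 25 + 1.25*28 = 60.0000
Minimum tick count = 28; winners = [1]; smallest index = 1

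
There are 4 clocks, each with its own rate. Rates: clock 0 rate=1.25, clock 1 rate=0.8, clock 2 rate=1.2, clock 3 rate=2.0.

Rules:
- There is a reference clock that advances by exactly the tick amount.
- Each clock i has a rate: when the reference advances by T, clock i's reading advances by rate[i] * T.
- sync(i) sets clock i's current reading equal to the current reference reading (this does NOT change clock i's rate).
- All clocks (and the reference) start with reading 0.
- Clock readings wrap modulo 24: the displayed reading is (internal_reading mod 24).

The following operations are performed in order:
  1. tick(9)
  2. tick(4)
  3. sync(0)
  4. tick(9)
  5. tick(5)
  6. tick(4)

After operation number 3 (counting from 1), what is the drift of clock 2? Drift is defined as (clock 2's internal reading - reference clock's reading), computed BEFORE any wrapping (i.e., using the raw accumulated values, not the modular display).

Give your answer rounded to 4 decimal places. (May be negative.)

Answer: 2.6000

Derivation:
After op 1 tick(9): ref=9.0000 raw=[11.2500 7.2000 10.8000 18.0000]
After op 2 tick(4): ref=13.0000 raw=[16.2500 10.4000 15.6000 26.0000]
After op 3 sync(0): ref=13.0000 raw=[13.0000 10.4000 15.6000 26.0000]
Drift of clock 2 after op 3: 15.6000 - 13.0000 = 2.6000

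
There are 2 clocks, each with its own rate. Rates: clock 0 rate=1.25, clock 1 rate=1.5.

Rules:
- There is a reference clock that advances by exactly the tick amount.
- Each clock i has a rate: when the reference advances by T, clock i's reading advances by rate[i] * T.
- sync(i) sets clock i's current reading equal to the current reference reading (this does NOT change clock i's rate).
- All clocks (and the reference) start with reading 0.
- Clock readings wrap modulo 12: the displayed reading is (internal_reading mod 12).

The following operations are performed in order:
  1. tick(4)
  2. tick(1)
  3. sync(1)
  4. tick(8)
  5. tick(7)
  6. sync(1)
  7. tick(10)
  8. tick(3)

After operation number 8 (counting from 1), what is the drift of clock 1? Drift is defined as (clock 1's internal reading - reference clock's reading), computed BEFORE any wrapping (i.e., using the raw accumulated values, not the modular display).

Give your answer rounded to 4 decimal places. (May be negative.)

After op 1 tick(4): ref=4.0000 raw=[5.0000 6.0000]
After op 2 tick(1): ref=5.0000 raw=[6.2500 7.5000]
After op 3 sync(1): ref=5.0000 raw=[6.2500 5.0000]
After op 4 tick(8): ref=13.0000 raw=[16.2500 17.0000]
After op 5 tick(7): ref=20.0000 raw=[25.0000 27.5000]
After op 6 sync(1): ref=20.0000 raw=[25.0000 20.0000]
After op 7 tick(10): ref=30.0000 raw=[37.5000 35.0000]
After op 8 tick(3): ref=33.0000 raw=[41.2500 39.5000]
Drift of clock 1 after op 8: 39.5000 - 33.0000 = 6.5000

Answer: 6.5000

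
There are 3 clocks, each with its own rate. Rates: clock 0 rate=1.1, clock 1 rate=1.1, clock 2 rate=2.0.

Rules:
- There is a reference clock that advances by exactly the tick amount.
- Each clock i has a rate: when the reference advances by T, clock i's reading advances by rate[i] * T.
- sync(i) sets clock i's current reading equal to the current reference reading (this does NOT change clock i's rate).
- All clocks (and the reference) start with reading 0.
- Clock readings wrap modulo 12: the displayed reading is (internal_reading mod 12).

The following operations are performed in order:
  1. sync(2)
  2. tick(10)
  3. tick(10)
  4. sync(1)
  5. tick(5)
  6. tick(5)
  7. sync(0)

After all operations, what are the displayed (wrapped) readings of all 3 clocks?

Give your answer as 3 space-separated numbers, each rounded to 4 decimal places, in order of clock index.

Answer: 6.0000 7.0000 0.0000

Derivation:
After op 1 sync(2): ref=0.0000 raw=[0.0000 0.0000 0.0000]
After op 2 tick(10): ref=10.0000 raw=[11.0000 11.0000 20.0000]
After op 3 tick(10): ref=20.0000 raw=[22.0000 22.0000 40.0000]
After op 4 sync(1): ref=20.0000 raw=[22.0000 20.0000 40.0000]
After op 5 tick(5): ref=25.0000 raw=[27.5000 25.5000 50.0000]
After op 6 tick(5): ref=30.0000 raw=[33.0000 31.0000 60.0000]
After op 7 sync(0): ref=30.0000 raw=[30.0000 31.0000 60.0000]
Wrap final raw readings (mod 12): 30.0000 mod 12 = 6.0000; 31.0000 mod 12 = 7.0000; 60.0000 mod 12 = 0.0000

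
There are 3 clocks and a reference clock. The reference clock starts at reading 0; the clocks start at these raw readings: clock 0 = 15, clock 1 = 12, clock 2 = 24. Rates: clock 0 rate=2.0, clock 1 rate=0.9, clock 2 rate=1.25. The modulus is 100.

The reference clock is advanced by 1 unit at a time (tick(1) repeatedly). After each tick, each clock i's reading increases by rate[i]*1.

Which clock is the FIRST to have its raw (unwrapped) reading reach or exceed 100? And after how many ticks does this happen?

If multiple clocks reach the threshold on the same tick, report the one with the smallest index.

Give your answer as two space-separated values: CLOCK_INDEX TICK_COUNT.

Answer: 0 43

Derivation:
clock 0: start=15, rate=2.0, needs 100-15 = 85; ticks = ceil(85/2.0) = ceil(42.5000) = 43; reading at tick 43 = 15 + 2.0*43 = 101.0000
clock 1: start=12, rate=0.9, needs 100-12 = 88; ticks = ceil(88/0.9) = ceil(97.7778) = 98; reading at tick 98 = 12 + 0.9*98 = 100.2000
clock 2: start=24, rate=1.25, needs 100-24 = 76; ticks = ceil(76/1.25) = ceil(60.8000) = 61; reading at tick 61 = 24 + 1.25*61 = 100.2500
Minimum tick count = 43; winners = [0]; smallest index = 0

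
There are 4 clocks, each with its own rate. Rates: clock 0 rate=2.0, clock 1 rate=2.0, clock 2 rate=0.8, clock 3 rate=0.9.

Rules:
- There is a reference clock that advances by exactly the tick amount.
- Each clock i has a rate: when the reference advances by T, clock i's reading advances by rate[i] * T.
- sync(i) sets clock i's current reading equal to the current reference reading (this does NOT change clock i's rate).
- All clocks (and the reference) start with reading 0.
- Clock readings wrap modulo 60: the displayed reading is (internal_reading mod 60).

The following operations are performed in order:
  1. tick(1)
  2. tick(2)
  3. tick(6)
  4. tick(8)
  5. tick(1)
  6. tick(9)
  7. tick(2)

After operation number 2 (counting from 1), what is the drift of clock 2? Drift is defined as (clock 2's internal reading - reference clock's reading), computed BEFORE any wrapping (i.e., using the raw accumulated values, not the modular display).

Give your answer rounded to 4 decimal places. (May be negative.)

Answer: -0.6000

Derivation:
After op 1 tick(1): ref=1.0000 raw=[2.0000 2.0000 0.8000 0.9000]
After op 2 tick(2): ref=3.0000 raw=[6.0000 6.0000 2.4000 2.7000]
Drift of clock 2 after op 2: 2.4000 - 3.0000 = -0.6000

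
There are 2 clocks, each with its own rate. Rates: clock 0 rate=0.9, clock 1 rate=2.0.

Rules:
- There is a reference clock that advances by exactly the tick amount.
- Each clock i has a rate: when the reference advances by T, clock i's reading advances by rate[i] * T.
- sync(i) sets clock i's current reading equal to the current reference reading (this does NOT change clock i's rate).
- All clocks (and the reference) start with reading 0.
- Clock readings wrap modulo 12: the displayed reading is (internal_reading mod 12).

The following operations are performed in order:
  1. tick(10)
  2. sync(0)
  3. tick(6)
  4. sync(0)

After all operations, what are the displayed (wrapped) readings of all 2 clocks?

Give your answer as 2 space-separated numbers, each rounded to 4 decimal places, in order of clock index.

Answer: 4.0000 8.0000

Derivation:
After op 1 tick(10): ref=10.0000 raw=[9.0000 20.0000]
After op 2 sync(0): ref=10.0000 raw=[10.0000 20.0000]
After op 3 tick(6): ref=16.0000 raw=[15.4000 32.0000]
After op 4 sync(0): ref=16.0000 raw=[16.0000 32.0000]
Wrap final raw readings (mod 12): 16.0000 mod 12 = 4.0000; 32.0000 mod 12 = 8.0000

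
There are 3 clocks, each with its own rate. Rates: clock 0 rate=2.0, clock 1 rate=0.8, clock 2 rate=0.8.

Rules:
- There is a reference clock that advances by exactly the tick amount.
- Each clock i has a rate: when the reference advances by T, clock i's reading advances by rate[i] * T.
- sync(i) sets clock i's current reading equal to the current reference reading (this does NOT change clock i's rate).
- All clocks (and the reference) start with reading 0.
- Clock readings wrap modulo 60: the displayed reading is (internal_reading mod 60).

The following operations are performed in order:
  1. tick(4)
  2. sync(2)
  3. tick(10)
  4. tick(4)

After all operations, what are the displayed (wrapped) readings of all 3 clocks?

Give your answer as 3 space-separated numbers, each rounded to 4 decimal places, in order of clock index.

After op 1 tick(4): ref=4.0000 raw=[8.0000 3.2000 3.2000]
After op 2 sync(2): ref=4.0000 raw=[8.0000 3.2000 4.0000]
After op 3 tick(10): ref=14.0000 raw=[28.0000 11.2000 12.0000]
After op 4 tick(4): ref=18.0000 raw=[36.0000 14.4000 15.2000]
Wrap final raw readings (mod 60): 36.0000 mod 60 = 36.0000; 14.4000 mod 60 = 14.4000; 15.2000 mod 60 = 15.2000

Answer: 36.0000 14.4000 15.2000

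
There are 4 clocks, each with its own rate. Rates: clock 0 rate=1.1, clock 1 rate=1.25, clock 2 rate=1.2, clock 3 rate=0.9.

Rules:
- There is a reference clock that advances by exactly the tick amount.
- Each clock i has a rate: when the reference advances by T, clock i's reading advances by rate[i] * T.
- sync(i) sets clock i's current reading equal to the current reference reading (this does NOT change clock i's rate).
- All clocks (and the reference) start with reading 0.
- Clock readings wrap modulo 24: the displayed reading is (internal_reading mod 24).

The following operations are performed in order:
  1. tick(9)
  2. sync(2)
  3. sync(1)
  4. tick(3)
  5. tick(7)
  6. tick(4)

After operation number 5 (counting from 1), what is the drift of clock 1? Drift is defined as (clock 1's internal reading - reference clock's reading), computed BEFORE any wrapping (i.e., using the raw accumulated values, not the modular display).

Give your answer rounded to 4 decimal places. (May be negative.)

After op 1 tick(9): ref=9.0000 raw=[9.9000 11.2500 10.8000 8.1000]
After op 2 sync(2): ref=9.0000 raw=[9.9000 11.2500 9.0000 8.1000]
After op 3 sync(1): ref=9.0000 raw=[9.9000 9.0000 9.0000 8.1000]
After op 4 tick(3): ref=12.0000 raw=[13.2000 12.7500 12.6000 10.8000]
After op 5 tick(7): ref=19.0000 raw=[20.9000 21.5000 21.0000 17.1000]
Drift of clock 1 after op 5: 21.5000 - 19.0000 = 2.5000

Answer: 2.5000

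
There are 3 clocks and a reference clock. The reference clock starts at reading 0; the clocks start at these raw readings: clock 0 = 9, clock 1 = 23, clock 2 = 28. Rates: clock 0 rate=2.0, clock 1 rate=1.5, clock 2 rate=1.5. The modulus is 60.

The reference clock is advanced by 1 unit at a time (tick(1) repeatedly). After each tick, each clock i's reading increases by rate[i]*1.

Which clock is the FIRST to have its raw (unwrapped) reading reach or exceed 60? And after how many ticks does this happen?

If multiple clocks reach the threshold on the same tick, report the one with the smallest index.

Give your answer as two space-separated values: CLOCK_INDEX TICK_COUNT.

Answer: 2 22

Derivation:
clock 0: start=9, rate=2.0, needs 60-9 = 51; ticks = ceil(51/2.0) = ceil(25.5000) = 26; reading at tick 26 = 9 + 2.0*26 = 61.0000
clock 1: start=23, rate=1.5, needs 60-23 = 37; ticks = ceil(37/1.5) = ceil(24.6667) = 25; reading at tick 25 = 23 + 1.5*25 = 60.5000
clock 2: start=28, rate=1.5, needs 60-28 = 32; ticks = ceil(32/1.5) = ceil(21.3333) = 22; reading at tick 22 = 28 + 1.5*22 = 61.0000
Minimum tick count = 22; winners = [2]; smallest index = 2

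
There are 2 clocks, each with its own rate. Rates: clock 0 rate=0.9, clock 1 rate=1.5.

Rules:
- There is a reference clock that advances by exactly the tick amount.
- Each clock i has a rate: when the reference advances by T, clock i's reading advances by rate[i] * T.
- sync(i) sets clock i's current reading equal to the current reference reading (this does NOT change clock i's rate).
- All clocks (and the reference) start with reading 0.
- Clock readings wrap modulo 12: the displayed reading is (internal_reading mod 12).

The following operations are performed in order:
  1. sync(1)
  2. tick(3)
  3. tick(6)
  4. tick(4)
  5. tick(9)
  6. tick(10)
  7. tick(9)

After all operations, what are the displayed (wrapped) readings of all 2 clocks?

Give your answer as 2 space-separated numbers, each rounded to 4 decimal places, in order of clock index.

Answer: 0.9000 1.5000

Derivation:
After op 1 sync(1): ref=0.0000 raw=[0.0000 0.0000]
After op 2 tick(3): ref=3.0000 raw=[2.7000 4.5000]
After op 3 tick(6): ref=9.0000 raw=[8.1000 13.5000]
After op 4 tick(4): ref=13.0000 raw=[11.7000 19.5000]
After op 5 tick(9): ref=22.0000 raw=[19.8000 33.0000]
After op 6 tick(10): ref=32.0000 raw=[28.8000 48.0000]
After op 7 tick(9): ref=41.0000 raw=[36.9000 61.5000]
Wrap final raw readings (mod 12): 36.9000 mod 12 = 0.9000; 61.5000 mod 12 = 1.5000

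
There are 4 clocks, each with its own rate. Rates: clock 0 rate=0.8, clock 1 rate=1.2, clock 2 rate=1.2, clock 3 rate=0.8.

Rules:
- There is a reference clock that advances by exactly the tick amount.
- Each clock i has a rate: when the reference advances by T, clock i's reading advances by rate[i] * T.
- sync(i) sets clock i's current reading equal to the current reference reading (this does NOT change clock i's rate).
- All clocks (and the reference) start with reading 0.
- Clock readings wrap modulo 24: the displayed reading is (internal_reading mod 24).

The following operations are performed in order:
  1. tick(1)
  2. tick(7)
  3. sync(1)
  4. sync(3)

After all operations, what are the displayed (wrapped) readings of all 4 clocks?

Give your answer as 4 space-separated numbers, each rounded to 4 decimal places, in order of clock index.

Answer: 6.4000 8.0000 9.6000 8.0000

Derivation:
After op 1 tick(1): ref=1.0000 raw=[0.8000 1.2000 1.2000 0.8000]
After op 2 tick(7): ref=8.0000 raw=[6.4000 9.6000 9.6000 6.4000]
After op 3 sync(1): ref=8.0000 raw=[6.4000 8.0000 9.6000 6.4000]
After op 4 sync(3): ref=8.0000 raw=[6.4000 8.0000 9.6000 8.0000]
Wrap final raw readings (mod 24): 6.4000 mod 24 = 6.4000; 8.0000 mod 24 = 8.0000; 9.6000 mod 24 = 9.6000; 8.0000 mod 24 = 8.0000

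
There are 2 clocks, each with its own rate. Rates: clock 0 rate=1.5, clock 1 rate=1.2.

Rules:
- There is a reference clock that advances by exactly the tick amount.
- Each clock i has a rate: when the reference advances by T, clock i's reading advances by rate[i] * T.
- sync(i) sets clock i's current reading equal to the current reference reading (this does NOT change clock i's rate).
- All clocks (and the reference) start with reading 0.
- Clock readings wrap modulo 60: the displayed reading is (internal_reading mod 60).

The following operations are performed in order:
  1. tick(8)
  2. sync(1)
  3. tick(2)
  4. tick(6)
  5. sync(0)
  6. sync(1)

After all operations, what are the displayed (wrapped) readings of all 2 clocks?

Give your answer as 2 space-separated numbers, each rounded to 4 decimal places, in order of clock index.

Answer: 16.0000 16.0000

Derivation:
After op 1 tick(8): ref=8.0000 raw=[12.0000 9.6000]
After op 2 sync(1): ref=8.0000 raw=[12.0000 8.0000]
After op 3 tick(2): ref=10.0000 raw=[15.0000 10.4000]
After op 4 tick(6): ref=16.0000 raw=[24.0000 17.6000]
After op 5 sync(0): ref=16.0000 raw=[16.0000 17.6000]
After op 6 sync(1): ref=16.0000 raw=[16.0000 16.0000]
Wrap final raw readings (mod 60): 16.0000 mod 60 = 16.0000; 16.0000 mod 60 = 16.0000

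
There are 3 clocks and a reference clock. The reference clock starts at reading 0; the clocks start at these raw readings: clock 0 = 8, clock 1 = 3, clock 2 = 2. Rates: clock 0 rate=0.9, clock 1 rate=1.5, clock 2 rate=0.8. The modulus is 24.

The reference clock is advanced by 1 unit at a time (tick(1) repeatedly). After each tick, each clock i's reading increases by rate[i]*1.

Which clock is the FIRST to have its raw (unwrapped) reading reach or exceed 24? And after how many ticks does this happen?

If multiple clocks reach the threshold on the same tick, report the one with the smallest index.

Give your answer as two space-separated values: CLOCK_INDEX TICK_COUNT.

clock 0: start=8, rate=0.9, needs 24-8 = 16; ticks = ceil(16/0.9) = ceil(17.7778) = 18; reading at tick 18 = 8 + 0.9*18 = 24.2000
clock 1: start=3, rate=1.5, needs 24-3 = 21; ticks = ceil(21/1.5) = ceil(14.0000) = 14; reading at tick 14 = 3 + 1.5*14 = 24.0000
clock 2: start=2, rate=0.8, needs 24-2 = 22; ticks = ceil(22/0.8) = ceil(27.5000) = 28; reading at tick 28 = 2 + 0.8*28 = 24.4000
Minimum tick count = 14; winners = [1]; smallest index = 1

Answer: 1 14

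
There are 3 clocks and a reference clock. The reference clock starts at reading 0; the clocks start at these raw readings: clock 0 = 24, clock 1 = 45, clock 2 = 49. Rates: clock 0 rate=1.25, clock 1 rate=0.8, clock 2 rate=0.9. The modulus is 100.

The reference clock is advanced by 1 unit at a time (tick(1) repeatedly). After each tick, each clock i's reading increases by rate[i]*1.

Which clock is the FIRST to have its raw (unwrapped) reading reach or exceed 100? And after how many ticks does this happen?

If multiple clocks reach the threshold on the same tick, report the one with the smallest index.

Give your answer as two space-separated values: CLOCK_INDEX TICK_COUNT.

Answer: 2 57

Derivation:
clock 0: start=24, rate=1.25, needs 100-24 = 76; ticks = ceil(76/1.25) = ceil(60.8000) = 61; reading at tick 61 = 24 + 1.25*61 = 100.2500
clock 1: start=45, rate=0.8, needs 100-45 = 55; ticks = ceil(55/0.8) = ceil(68.7500) = 69; reading at tick 69 = 45 + 0.8*69 = 100.2000
clock 2: start=49, rate=0.9, needs 100-49 = 51; ticks = ceil(51/0.9) = ceil(56.6667) = 57; reading at tick 57 = 49 + 0.9*57 = 100.3000
Minimum tick count = 57; winners = [2]; smallest index = 2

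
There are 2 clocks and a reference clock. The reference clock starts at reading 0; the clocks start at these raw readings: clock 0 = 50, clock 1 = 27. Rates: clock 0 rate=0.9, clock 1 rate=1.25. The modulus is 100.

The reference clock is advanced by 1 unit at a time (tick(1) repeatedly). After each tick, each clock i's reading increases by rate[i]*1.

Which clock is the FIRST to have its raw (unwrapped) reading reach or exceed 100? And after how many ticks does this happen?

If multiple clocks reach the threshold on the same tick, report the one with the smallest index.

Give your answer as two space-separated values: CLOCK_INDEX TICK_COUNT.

Answer: 0 56

Derivation:
clock 0: start=50, rate=0.9, needs 100-50 = 50; ticks = ceil(50/0.9) = ceil(55.5556) = 56; reading at tick 56 = 50 + 0.9*56 = 100.4000
clock 1: start=27, rate=1.25, needs 100-27 = 73; ticks = ceil(73/1.25) = ceil(58.4000) = 59; reading at tick 59 = 27 + 1.25*59 = 100.7500
Minimum tick count = 56; winners = [0]; smallest index = 0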